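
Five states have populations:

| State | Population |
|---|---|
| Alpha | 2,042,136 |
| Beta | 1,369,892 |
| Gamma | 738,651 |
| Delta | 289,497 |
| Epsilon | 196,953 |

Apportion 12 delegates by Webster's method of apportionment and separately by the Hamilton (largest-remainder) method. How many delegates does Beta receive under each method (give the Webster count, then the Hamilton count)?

Webster: Alpha 5, Beta 3, Gamma 2, Delta 1, Epsilon 1.
Hamilton: Alpha 5, Beta 4, Gamma 2, Delta 1, Epsilon 0.
Beta gets 3 under Webster and 4 under Hamilton.

3 and 4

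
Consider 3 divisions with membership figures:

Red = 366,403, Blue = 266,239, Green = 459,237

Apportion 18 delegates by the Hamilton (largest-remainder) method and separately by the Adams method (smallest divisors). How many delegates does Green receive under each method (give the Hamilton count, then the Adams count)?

8 and 7

Hamilton: Red 6, Blue 4, Green 8.
Adams: Red 6, Blue 5, Green 7.
Green gets 8 under Hamilton and 7 under Adams.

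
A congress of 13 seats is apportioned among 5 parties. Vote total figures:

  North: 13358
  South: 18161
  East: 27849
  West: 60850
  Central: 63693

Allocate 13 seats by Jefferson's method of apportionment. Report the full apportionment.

Standard divisor 183911/13 ≈ 14147; standard quotas: North 0.944, South 1.284, East 1.969, West 4.301, Central 4.502.
Rounding down gives 0, 1, 1, 4, 4 = 10 seats, so the divisor must be adjusted.
With modified divisor 12500: modified quotas North 1.069, South 1.453, East 2.228, West 4.868, Central 5.095.
Rounding down: North 1, South 1, East 2, West 4, Central 5 (total 13).

North 1, South 1, East 2, West 4, Central 5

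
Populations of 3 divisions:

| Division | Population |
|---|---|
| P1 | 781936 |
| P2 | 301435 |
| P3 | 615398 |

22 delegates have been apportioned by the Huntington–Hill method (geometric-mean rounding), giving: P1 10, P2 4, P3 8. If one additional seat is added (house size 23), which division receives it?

Priority for the next seat is population ÷ (√(s·(s+1))).
Priorities: P1 74554.672, P2 67402.915, P3 72525.350.
Highest priority: P1.

P1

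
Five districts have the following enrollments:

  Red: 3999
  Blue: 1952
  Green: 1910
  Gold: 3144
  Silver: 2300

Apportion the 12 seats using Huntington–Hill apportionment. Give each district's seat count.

With divisor 1219: modified quotas Red 3.281, Blue 1.601, Green 1.567, Gold 2.579, Silver 1.887.
Geometric-mean thresholds: Red √(3·4)=3.464, Blue √(1·2)=1.414, Green √(1·2)=1.414, Gold √(2·3)=2.449, Silver √(1·2)=1.414.
Each quota rounded against its threshold gives Red 3, Blue 2, Green 2, Gold 3, Silver 2 (total 12).

Red 3; Blue 2; Green 2; Gold 3; Silver 2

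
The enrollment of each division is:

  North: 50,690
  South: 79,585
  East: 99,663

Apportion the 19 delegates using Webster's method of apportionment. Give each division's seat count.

North=4, South=7, East=8

Standard divisor 229938/19 ≈ 12102; standard quotas: North 4.189, South 6.576, East 8.235.
Rounding to the nearest integer gives North 4, South 7, East 8 — total 19, matching the house size, so no adjustment is needed.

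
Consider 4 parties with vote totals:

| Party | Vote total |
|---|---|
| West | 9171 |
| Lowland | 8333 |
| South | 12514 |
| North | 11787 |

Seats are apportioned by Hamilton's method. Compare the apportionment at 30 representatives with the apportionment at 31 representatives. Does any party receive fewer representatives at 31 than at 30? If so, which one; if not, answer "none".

At 30 seats: West 7, Lowland 6, South 9, North 8.
At 31 seats: West 7, Lowland 6, South 9, North 9.
No party's allocation decreased.

none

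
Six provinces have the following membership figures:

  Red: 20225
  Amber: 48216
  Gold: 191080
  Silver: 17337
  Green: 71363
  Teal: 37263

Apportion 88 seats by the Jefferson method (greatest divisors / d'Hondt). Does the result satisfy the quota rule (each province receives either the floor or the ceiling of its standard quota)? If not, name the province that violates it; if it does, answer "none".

Standard quotas: Red 4.617, Amber 11.007, Gold 43.621, Silver 3.958, Green 16.291, Teal 8.507.
Jefferson allocation: Red 4, Amber 11, Gold 45, Silver 4, Green 16, Teal 8.
Gold has quota 43.621 (lower 43, upper 44) but receives 45 — outside the quota interval.

Gold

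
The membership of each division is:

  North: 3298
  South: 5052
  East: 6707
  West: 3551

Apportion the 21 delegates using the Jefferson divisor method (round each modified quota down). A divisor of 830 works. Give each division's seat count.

With modified divisor 830: modified quotas North 3.973, South 6.087, East 8.081, West 4.278.
Rounding down: North 3, South 6, East 8, West 4 (total 21).

North: 3, South: 6, East: 8, West: 4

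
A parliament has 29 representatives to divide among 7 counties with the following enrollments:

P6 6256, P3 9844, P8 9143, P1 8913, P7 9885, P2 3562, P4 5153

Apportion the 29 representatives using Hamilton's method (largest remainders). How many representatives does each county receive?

Total 52756; standard divisor 52756/29 ≈ 1819.172.
Standard quotas: P6 3.4389, P3 5.4113, P8 5.0259, P1 4.8995, P7 5.4338, P2 1.9580, P4 2.8326.
Lower quotas: P6 3, P3 5, P8 5, P1 4, P7 5, P2 1, P4 2 (sum 25, leaving 4 seats).
Remainders in descending order: P2 0.9580, P1 0.8995, P4 0.8326, P6 0.4389, P7 0.4338, P3 0.4113, P8 0.0259.
The surplus seats go to P2, P1, P4, P6.

P6: 4; P3: 5; P8: 5; P1: 5; P7: 5; P2: 2; P4: 3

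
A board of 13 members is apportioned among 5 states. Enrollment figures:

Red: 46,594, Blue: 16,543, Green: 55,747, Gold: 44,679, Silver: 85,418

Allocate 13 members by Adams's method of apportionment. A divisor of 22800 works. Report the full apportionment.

With modified divisor 22800: modified quotas Red 2.044, Blue 0.726, Green 2.445, Gold 1.960, Silver 3.746.
Rounding up: Red 3, Blue 1, Green 3, Gold 2, Silver 4 (total 13).

Red=3, Blue=1, Green=3, Gold=2, Silver=4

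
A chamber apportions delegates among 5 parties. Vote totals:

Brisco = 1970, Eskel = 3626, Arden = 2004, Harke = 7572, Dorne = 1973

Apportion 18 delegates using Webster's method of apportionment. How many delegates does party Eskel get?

Standard divisor 17145/18 ≈ 952.5; standard quotas: Brisco 2.068, Eskel 3.807, Arden 2.104, Harke 7.950, Dorne 2.071.
Rounding to the nearest integer gives Brisco 2, Eskel 4, Arden 2, Harke 8, Dorne 2 — total 18, matching the house size, so no adjustment is needed.
Eskel receives 4.

4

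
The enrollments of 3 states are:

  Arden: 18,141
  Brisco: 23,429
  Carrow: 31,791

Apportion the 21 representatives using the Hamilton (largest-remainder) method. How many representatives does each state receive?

The standard divisor is 73361/21 ≈ 3493.381.
Standard quotas: Arden 5.1930, Brisco 6.7067, Carrow 9.1004.
Lower quotas: Arden 5, Brisco 6, Carrow 9 (sum 20, leaving 1 seat).
Remainders in descending order: Brisco 0.7067, Arden 0.1930, Carrow 0.1004.
The surplus seat goes to Brisco.

Arden: 5, Brisco: 7, Carrow: 9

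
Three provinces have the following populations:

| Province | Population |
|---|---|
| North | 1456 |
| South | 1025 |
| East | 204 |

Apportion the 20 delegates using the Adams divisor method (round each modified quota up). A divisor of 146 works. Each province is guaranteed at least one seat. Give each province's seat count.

North 10, South 8, East 2

With modified divisor 146: modified quotas North 9.973, South 7.021, East 1.397.
Rounding up: North 10, South 8, East 2 (total 20).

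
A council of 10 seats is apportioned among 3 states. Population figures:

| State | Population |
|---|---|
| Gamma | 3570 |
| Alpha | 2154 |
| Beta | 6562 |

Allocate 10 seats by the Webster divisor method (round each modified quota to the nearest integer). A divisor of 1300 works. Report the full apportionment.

Gamma: 3; Alpha: 2; Beta: 5

With modified divisor 1300: modified quotas Gamma 2.746, Alpha 1.657, Beta 5.048.
Rounding to the nearest integer: Gamma 3, Alpha 2, Beta 5 (total 10).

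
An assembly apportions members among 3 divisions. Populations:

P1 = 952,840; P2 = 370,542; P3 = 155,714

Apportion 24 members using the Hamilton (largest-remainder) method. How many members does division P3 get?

The standard divisor is 1479096/24 = 61629.
Standard quotas: P1 15.4609, P2 6.0125, P3 2.5266.
Lower quotas: P1 15, P2 6, P3 2 (sum 23, leaving 1 seat).
Remainders in descending order: P3 0.5266, P1 0.4609, P2 0.0125.
Largest remainder: P3 receives the extra seat.
P3 receives 3.

3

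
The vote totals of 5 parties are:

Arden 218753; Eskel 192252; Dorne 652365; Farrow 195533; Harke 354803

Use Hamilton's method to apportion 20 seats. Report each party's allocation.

Arden 3; Eskel 2; Dorne 8; Farrow 3; Harke 4

Total 1613706; standard divisor 1613706/20 ≈ 80685.3.
Standard quotas: Arden 2.7112, Eskel 2.3827, Dorne 8.0853, Farrow 2.4234, Harke 4.3974.
Lower quotas: Arden 2, Eskel 2, Dorne 8, Farrow 2, Harke 4 (sum 18, leaving 2 seats).
Remainders in descending order: Arden 0.7112, Farrow 0.4234, Harke 0.3974, Eskel 0.3827, Dorne 0.0853.
The surplus seats go to Arden, Farrow.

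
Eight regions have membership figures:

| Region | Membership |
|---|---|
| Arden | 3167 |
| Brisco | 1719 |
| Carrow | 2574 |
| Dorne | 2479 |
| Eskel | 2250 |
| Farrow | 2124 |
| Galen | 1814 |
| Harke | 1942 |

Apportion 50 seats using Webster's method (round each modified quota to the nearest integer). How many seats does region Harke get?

Standard divisor 18069/50 ≈ 361.38; standard quotas: Arden 8.764, Brisco 4.757, Carrow 7.123, Dorne 6.860, Eskel 6.226, Farrow 5.877, Galen 5.020, Harke 5.374.
Rounding to the nearest integer gives Arden 9, Brisco 5, Carrow 7, Dorne 7, Eskel 6, Farrow 6, Galen 5, Harke 5 — total 50, matching the house size, so no adjustment is needed.
Harke receives 5.

5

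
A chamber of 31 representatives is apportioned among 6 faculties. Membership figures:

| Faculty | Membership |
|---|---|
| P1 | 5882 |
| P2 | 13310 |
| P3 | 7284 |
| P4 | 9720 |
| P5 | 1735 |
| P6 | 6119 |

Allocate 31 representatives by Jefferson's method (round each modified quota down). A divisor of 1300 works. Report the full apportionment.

With modified divisor 1300: modified quotas P1 4.525, P2 10.238, P3 5.603, P4 7.477, P5 1.335, P6 4.707.
Rounding down: P1 4, P2 10, P3 5, P4 7, P5 1, P6 4 (total 31).

P1: 4, P2: 10, P3: 5, P4: 7, P5: 1, P6: 4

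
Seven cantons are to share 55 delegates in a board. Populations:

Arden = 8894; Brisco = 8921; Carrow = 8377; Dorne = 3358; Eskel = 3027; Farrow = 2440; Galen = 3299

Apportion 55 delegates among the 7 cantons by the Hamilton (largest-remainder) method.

Arden 13, Brisco 13, Carrow 12, Dorne 5, Eskel 4, Farrow 3, Galen 5

Total 38316; standard divisor 38316/55 ≈ 696.655.
Standard quotas: Arden 12.7667, Brisco 12.8055, Carrow 12.0246, Dorne 4.8202, Eskel 4.3451, Farrow 3.5025, Galen 4.7355.
Lower quotas: Arden 12, Brisco 12, Carrow 12, Dorne 4, Eskel 4, Farrow 3, Galen 4 (sum 51, leaving 4 seats).
Remainders in descending order: Dorne 0.8202, Brisco 0.8055, Arden 0.7667, Galen 0.7355, Farrow 0.5025, Eskel 0.3451, Carrow 0.0246.
Largest remainders: Dorne, Brisco, Arden, Galen receive the extra seats.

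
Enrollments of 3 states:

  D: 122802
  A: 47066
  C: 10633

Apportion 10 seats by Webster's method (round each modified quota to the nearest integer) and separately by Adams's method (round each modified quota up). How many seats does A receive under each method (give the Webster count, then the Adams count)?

Webster: D 7, A 2, C 1.
Adams: D 6, A 3, C 1.
A gets 2 under Webster and 3 under Adams.

2 and 3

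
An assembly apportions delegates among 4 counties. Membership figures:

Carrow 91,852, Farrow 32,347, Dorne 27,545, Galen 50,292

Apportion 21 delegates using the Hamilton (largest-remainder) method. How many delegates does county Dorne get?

Total 202036; standard divisor 202036/21 ≈ 9620.762.
Standard quotas: Carrow 9.5473, Farrow 3.3622, Dorne 2.8631, Galen 5.2274.
Lower quotas: Carrow 9, Farrow 3, Dorne 2, Galen 5 (sum 19, leaving 2 seats).
Remainders in descending order: Dorne 0.8631, Carrow 0.5473, Farrow 0.3622, Galen 0.2274.
Largest remainders: Dorne, Carrow receive the extra seats.
Dorne receives 3.

3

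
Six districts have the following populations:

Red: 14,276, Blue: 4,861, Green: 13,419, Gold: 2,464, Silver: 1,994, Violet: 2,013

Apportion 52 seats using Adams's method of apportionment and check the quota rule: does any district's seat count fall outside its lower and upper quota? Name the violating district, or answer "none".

Standard quotas: Red 19.021, Blue 6.477, Green 17.880, Gold 3.283, Silver 2.657, Violet 2.682.
Adams allocation: Red 18, Blue 7, Green 17, Gold 4, Silver 3, Violet 3.
Red has quota 19.021 (lower 19, upper 20) but receives 18 — outside the quota interval.

Red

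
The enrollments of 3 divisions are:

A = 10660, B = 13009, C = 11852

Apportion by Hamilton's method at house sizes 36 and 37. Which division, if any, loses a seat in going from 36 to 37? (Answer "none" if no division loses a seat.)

At 36 seats: A 11, B 13, C 12.
At 37 seats: A 11, B 14, C 12.
No division's allocation decreased.

none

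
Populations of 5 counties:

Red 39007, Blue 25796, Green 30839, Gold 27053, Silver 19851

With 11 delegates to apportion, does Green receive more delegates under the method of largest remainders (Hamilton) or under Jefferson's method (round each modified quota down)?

Jefferson

Hamilton: Red 3, Blue 2, Green 2, Gold 2, Silver 2.
Jefferson: Red 3, Blue 2, Green 3, Gold 2, Silver 1.
Green gets 2 under Hamilton and 3 under Jefferson.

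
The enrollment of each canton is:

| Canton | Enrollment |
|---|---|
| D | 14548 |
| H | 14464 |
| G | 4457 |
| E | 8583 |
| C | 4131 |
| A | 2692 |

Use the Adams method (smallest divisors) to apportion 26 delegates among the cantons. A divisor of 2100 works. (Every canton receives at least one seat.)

D=7, H=7, G=3, E=5, C=2, A=2

With modified divisor 2100: modified quotas D 6.928, H 6.888, G 2.122, E 4.087, C 1.967, A 1.282.
Rounding up: D 7, H 7, G 3, E 5, C 2, A 2 (total 26).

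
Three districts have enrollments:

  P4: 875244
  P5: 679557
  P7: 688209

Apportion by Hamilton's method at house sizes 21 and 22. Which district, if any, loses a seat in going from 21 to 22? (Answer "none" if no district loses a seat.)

At 21 seats: P4 8, P5 6, P7 7.
At 22 seats: P4 8, P5 7, P7 7.
No district's allocation decreased.

none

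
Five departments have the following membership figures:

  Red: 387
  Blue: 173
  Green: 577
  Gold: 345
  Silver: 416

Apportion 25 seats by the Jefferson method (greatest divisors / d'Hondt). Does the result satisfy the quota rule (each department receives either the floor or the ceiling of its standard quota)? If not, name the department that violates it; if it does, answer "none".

none

Standard quotas: Red 5.097, Blue 2.279, Green 7.600, Gold 4.544, Silver 5.479.
Jefferson allocation: Red 5, Blue 2, Green 8, Gold 4, Silver 6.
Every allocation lies between the lower and upper quota.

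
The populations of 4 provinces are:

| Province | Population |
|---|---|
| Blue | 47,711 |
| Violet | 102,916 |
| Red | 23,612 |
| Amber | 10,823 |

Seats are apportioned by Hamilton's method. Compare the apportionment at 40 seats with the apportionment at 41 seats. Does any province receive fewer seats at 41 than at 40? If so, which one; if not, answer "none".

Amber

At 40 seats: Blue 10, Violet 22, Red 5, Amber 3.
At 41 seats: Blue 11, Violet 23, Red 5, Amber 2.
Amber drops from 3 to 2.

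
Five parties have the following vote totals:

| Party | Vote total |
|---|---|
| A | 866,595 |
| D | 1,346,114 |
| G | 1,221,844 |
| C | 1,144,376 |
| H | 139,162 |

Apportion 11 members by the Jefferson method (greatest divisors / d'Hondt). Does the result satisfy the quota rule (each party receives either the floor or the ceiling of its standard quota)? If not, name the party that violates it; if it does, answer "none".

none

Standard quotas: A 2.020, D 3.138, G 2.849, C 2.668, H 0.324.
Jefferson allocation: A 2, D 3, G 3, C 3, H 0.
Every allocation lies between the lower and upper quota.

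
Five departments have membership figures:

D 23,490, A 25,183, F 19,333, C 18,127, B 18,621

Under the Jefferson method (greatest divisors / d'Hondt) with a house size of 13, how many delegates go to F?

3

Standard divisor 104754/13 ≈ 8058; standard quotas: D 2.915, A 3.125, F 2.399, C 2.250, B 2.311.
Rounding down gives 2, 3, 2, 2, 2 = 11 seats, so the divisor must be adjusted.
With modified divisor 6400: modified quotas D 3.670, A 3.935, F 3.021, C 2.832, B 2.910.
Rounding down: D 3, A 3, F 3, C 2, B 2 (total 13).
F receives 3.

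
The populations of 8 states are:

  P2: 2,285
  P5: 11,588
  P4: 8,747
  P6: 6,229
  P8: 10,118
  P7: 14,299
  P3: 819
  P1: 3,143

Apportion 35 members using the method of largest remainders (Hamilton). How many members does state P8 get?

6

Standard divisor: 57228 ÷ 35 ≈ 1635.086.
Standard quotas: P2 1.3975, P5 7.0871, P4 5.3496, P6 3.8096, P8 6.1881, P7 8.7451, P3 0.5009, P1 1.9222.
Lower quotas: P2 1, P5 7, P4 5, P6 3, P8 6, P7 8, P3 0, P1 1 (sum 31, leaving 4 seats).
Remainders in descending order: P1 0.9222, P6 0.8096, P7 0.7451, P3 0.5009, P2 0.3975, P4 0.3496, P8 0.1881, P5 0.0871.
The surplus seats go to P1, P6, P7, P3.
P8 receives 6.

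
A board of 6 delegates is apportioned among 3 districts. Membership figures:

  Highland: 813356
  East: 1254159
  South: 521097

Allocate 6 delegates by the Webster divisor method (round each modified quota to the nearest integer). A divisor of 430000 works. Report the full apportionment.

With modified divisor 430000: modified quotas Highland 1.892, East 2.917, South 1.212.
Rounding to the nearest integer: Highland 2, East 3, South 1 (total 6).

Highland: 2; East: 3; South: 1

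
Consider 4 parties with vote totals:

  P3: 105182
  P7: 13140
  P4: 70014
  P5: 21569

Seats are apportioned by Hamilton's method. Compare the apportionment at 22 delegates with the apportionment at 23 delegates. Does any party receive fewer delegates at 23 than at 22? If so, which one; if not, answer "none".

At 22 seats: P3 11, P7 2, P4 7, P5 2.
At 23 seats: P3 12, P7 1, P4 8, P5 2.
P7 drops from 2 to 1.

P7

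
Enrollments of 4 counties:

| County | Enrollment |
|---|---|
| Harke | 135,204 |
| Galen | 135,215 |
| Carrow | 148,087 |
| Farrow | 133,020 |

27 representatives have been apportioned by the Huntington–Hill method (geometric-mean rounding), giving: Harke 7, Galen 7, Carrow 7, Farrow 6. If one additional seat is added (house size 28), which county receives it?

Priority for the next seat is population ÷ (√(s·(s+1))).
Priorities: Harke 18067.394, Galen 18068.864, Carrow 19788.958, Farrow 20525.432.
Highest priority: Farrow.

Farrow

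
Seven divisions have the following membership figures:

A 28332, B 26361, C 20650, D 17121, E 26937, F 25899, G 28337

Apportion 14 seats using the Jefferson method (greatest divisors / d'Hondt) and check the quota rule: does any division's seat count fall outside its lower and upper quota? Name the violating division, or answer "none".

none

Standard quotas: A 2.284, B 2.125, C 1.665, D 1.380, E 2.172, F 2.088, G 2.285.
Jefferson allocation: A 2, B 2, C 2, D 1, E 2, F 2, G 3.
Every allocation lies between the lower and upper quota.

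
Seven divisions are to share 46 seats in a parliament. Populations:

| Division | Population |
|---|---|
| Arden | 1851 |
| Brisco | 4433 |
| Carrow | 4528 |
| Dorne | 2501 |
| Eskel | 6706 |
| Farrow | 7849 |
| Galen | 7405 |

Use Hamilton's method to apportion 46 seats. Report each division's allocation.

Arden: 2, Brisco: 6, Carrow: 6, Dorne: 3, Eskel: 9, Farrow: 10, Galen: 10

Total 35273; standard divisor 35273/46 ≈ 766.804.
Standard quotas: Arden 2.4139, Brisco 5.7811, Carrow 5.9050, Dorne 3.2616, Eskel 8.7454, Farrow 10.2360, Galen 9.6570.
Lower quotas: Arden 2, Brisco 5, Carrow 5, Dorne 3, Eskel 8, Farrow 10, Galen 9 (sum 42, leaving 4 seats).
Remainders in descending order: Carrow 0.9050, Brisco 0.7811, Eskel 0.7454, Galen 0.6570, Arden 0.4139, Dorne 0.2616, Farrow 0.2360.
The surplus seats go to Carrow, Brisco, Eskel, Galen.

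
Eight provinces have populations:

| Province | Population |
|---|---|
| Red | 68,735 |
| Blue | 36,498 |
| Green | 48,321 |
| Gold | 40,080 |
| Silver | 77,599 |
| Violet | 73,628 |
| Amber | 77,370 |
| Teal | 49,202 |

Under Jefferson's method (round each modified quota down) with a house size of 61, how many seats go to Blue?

5

Standard divisor 471433/61 ≈ 7728.41; standard quotas: Red 8.894, Blue 4.723, Green 6.252, Gold 5.186, Silver 10.041, Violet 9.527, Amber 10.011, Teal 6.366.
Rounding down gives 8, 4, 6, 5, 10, 9, 10, 6 = 58 seats, so the divisor must be adjusted.
With modified divisor 7200: modified quotas Red 9.547, Blue 5.069, Green 6.711, Gold 5.567, Silver 10.778, Violet 10.226, Amber 10.746, Teal 6.834.
Rounding down: Red 9, Blue 5, Green 6, Gold 5, Silver 10, Violet 10, Amber 10, Teal 6 (total 61).
Blue receives 5.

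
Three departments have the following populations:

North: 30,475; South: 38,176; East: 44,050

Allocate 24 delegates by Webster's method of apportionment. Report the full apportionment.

Standard divisor 112701/24 ≈ 4695.875; standard quotas: North 6.490, South 8.130, East 9.381.
Rounding to the nearest integer gives 6, 8, 9 = 23 seats, so the divisor must be adjusted.
With modified divisor 4660: modified quotas North 6.540, South 8.192, East 9.453.
Rounding to the nearest integer: North 7, South 8, East 9 (total 24).

North: 7, South: 8, East: 9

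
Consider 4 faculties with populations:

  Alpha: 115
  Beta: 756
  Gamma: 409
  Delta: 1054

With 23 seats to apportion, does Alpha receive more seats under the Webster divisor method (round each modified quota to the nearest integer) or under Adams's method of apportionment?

Webster: Alpha 1, Beta 8, Gamma 4, Delta 10.
Adams: Alpha 2, Beta 7, Gamma 4, Delta 10.
Alpha gets 1 under Webster and 2 under Adams.

Adams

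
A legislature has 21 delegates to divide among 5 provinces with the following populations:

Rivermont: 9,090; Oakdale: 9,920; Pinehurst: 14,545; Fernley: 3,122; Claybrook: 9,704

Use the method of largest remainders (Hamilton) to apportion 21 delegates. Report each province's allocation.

Total 46381; standard divisor 46381/21 ≈ 2208.619.
Standard quotas: Rivermont 4.1157, Oakdale 4.4915, Pinehurst 6.5856, Fernley 1.4136, Claybrook 4.3937.
Lower quotas: Rivermont 4, Oakdale 4, Pinehurst 6, Fernley 1, Claybrook 4 (sum 19, leaving 2 seats).
Remainders in descending order: Pinehurst 0.5856, Oakdale 0.4915, Fernley 0.4136, Claybrook 0.3937, Rivermont 0.1157.
The surplus seats go to Pinehurst, Oakdale.

Rivermont: 4, Oakdale: 5, Pinehurst: 7, Fernley: 1, Claybrook: 4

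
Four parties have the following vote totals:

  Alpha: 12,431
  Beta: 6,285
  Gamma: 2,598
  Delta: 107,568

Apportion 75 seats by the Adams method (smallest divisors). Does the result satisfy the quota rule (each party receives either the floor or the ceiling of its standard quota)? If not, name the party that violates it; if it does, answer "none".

Delta

Standard quotas: Alpha 7.234, Beta 3.657, Gamma 1.512, Delta 62.597.
Adams allocation: Alpha 8, Beta 4, Gamma 2, Delta 61.
Delta has quota 62.597 (lower 62, upper 63) but receives 61 — outside the quota interval.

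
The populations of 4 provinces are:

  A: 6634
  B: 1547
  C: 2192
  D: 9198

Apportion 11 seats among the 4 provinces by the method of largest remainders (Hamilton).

Total 19571; standard divisor 19571/11 ≈ 1779.182.
Standard quotas: A 3.7287, B 0.8695, C 1.2320, D 5.1698.
Lower quotas: A 3, B 0, C 1, D 5 (sum 9, leaving 2 seats).
Remainders in descending order: B 0.8695, A 0.7287, C 0.2320, D 0.1698.
Largest remainders: B, A receive the extra seats.

A=4, B=1, C=1, D=5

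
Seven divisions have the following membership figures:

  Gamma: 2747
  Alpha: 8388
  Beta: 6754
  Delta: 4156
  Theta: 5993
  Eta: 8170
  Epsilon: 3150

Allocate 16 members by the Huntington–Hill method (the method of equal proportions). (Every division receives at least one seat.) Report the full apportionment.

Gamma: 1; Alpha: 3; Beta: 3; Delta: 2; Theta: 3; Eta: 3; Epsilon: 1

With divisor 2434: modified quotas Gamma 1.129, Alpha 3.446, Beta 2.775, Delta 1.707, Theta 2.462, Eta 3.357, Epsilon 1.294.
Geometric-mean thresholds: Gamma √(1·2)=1.414, Alpha √(3·4)=3.464, Beta √(2·3)=2.449, Delta √(1·2)=1.414, Theta √(2·3)=2.449, Eta √(3·4)=3.464, Epsilon √(1·2)=1.414.
Each quota rounded against its threshold gives Gamma 1, Alpha 3, Beta 3, Delta 2, Theta 3, Eta 3, Epsilon 1 (total 16).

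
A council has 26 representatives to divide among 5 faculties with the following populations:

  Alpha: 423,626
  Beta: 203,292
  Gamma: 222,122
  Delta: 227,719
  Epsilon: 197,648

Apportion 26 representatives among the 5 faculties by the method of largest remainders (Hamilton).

Alpha 9, Beta 4, Gamma 4, Delta 5, Epsilon 4

Standard divisor: 1274407 ÷ 26 ≈ 49015.654.
Standard quotas: Alpha 8.6427, Beta 4.1475, Gamma 4.5317, Delta 4.6458, Epsilon 4.0323.
Lower quotas: Alpha 8, Beta 4, Gamma 4, Delta 4, Epsilon 4 (sum 24, leaving 2 seats).
Remainders in descending order: Delta 0.6458, Alpha 0.6427, Gamma 0.5317, Beta 0.1475, Epsilon 0.0323.
Largest remainders: Delta, Alpha receive the extra seats.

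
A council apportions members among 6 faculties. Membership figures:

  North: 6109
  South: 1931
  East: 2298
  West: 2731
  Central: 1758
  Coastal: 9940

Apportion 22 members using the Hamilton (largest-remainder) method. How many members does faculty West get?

Standard divisor: 24767 ÷ 22 ≈ 1125.773.
Standard quotas: North 5.4265, South 1.7153, East 2.0413, West 2.4259, Central 1.5616, Coastal 8.8295.
Lower quotas: North 5, South 1, East 2, West 2, Central 1, Coastal 8 (sum 19, leaving 3 seats).
Remainders in descending order: Coastal 0.8295, South 0.7153, Central 0.5616, North 0.4265, West 0.4259, East 0.0413.
The surplus seats go to Coastal, South, Central.
West receives 2.

2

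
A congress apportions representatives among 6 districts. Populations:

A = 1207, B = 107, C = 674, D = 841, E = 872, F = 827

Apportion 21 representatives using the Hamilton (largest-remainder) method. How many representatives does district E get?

4

Total 4528; standard divisor 4528/21 ≈ 215.619.
Standard quotas: A 5.598, B 0.496, C 3.126, D 3.900, E 4.044, F 3.835.
Lower quotas: A 5, B 0, C 3, D 3, E 4, F 3 (sum 18, leaving 3 seats).
Remainders in descending order: D 0.900, F 0.835, A 0.598, B 0.496, C 0.126, E 0.044.
Largest remainders: D, F, A receive the extra seats.
E receives 4.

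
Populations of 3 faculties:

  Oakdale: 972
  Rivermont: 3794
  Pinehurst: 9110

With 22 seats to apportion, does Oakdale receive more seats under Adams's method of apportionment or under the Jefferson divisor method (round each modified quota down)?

Adams: Oakdale 2, Rivermont 6, Pinehurst 14.
Jefferson: Oakdale 1, Rivermont 6, Pinehurst 15.
Oakdale gets 2 under Adams and 1 under Jefferson.

Adams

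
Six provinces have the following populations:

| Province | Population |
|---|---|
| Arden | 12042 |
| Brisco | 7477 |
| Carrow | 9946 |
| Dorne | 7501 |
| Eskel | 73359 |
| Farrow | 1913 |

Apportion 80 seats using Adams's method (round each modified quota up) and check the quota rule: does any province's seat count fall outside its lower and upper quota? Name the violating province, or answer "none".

Standard quotas: Arden 8.583, Brisco 5.329, Carrow 7.089, Dorne 5.346, Eskel 52.288, Farrow 1.364.
Adams allocation: Arden 9, Brisco 6, Carrow 7, Dorne 6, Eskel 50, Farrow 2.
Eskel has quota 52.288 (lower 52, upper 53) but receives 50 — outside the quota interval.

Eskel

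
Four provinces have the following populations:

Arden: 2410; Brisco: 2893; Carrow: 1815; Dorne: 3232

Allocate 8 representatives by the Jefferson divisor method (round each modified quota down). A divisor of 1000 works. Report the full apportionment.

With modified divisor 1000: modified quotas Arden 2.410, Brisco 2.893, Carrow 1.815, Dorne 3.232.
Rounding down: Arden 2, Brisco 2, Carrow 1, Dorne 3 (total 8).

Arden 2, Brisco 2, Carrow 1, Dorne 3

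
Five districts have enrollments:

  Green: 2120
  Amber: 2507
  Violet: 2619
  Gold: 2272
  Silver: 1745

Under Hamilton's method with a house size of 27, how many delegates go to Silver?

Standard divisor: 11263 ÷ 27 ≈ 417.148.
Standard quotas: Green 5.082, Amber 6.010, Violet 6.278, Gold 5.447, Silver 4.183.
Lower quotas: Green 5, Amber 6, Violet 6, Gold 5, Silver 4 (sum 26, leaving 1 seat).
Remainders in descending order: Gold 0.447, Violet 0.278, Silver 0.183, Green 0.082, Amber 0.010.
Largest remainder: Gold receives the extra seat.
Silver receives 4.

4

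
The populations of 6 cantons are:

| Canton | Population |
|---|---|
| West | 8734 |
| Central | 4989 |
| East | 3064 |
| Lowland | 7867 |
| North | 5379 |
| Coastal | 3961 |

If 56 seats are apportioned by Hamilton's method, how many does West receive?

Standard divisor: 33994 ÷ 56 ≈ 607.036.
Standard quotas: West 14.3880, Central 8.2186, East 5.0475, Lowland 12.9597, North 8.8611, Coastal 6.5252.
Lower quotas: West 14, Central 8, East 5, Lowland 12, North 8, Coastal 6 (sum 53, leaving 3 seats).
Remainders in descending order: Lowland 0.9597, North 0.8611, Coastal 0.5252, West 0.3880, Central 0.2186, East 0.0475.
Largest remainders: Lowland, North, Coastal receive the extra seats.
West receives 14.

14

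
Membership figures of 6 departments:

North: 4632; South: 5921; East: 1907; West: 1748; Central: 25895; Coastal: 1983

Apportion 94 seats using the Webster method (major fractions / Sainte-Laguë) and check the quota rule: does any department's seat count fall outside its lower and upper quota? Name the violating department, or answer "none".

Central

Standard quotas: North 10.346, South 13.225, East 4.259, West 3.904, Central 57.837, Coastal 4.429.
Webster allocation: North 10, South 13, East 4, West 4, Central 59, Coastal 4.
Central has quota 57.837 (lower 57, upper 58) but receives 59 — outside the quota interval.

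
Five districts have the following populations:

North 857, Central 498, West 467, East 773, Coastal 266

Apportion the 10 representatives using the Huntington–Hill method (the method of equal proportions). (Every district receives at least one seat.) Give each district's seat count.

North 3; Central 2; West 2; East 2; Coastal 1

With divisor 323: modified quotas North 2.653, Central 1.542, West 1.446, East 2.393, Coastal 0.824.
Geometric-mean thresholds: North √(2·3)=2.449, Central √(1·2)=1.414, West √(1·2)=1.414, East √(2·3)=2.449, Coastal (min 1).
Each quota rounded against its threshold gives North 3, Central 2, West 2, East 2, Coastal 1 (total 10).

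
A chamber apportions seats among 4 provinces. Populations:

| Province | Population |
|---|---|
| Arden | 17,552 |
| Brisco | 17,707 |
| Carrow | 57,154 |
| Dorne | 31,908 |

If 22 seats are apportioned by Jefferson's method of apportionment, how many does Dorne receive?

6

Standard divisor 124321/22 ≈ 5650.955; standard quotas: Arden 3.106, Brisco 3.133, Carrow 10.114, Dorne 5.646.
Rounding down gives 3, 3, 10, 5 = 21 seats, so the divisor must be adjusted.
With modified divisor 5300: modified quotas Arden 3.312, Brisco 3.341, Carrow 10.784, Dorne 6.020.
Rounding down: Arden 3, Brisco 3, Carrow 10, Dorne 6 (total 22).
Dorne receives 6.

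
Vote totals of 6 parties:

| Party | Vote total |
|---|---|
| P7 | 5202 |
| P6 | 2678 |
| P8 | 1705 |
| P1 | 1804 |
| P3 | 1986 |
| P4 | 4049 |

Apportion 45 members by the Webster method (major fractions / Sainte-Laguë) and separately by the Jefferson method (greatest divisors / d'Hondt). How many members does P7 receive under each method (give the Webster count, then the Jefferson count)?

Webster: P7 13, P6 7, P8 4, P1 5, P3 5, P4 11.
Jefferson: P7 14, P6 7, P8 4, P1 4, P3 5, P4 11.
P7 gets 13 under Webster and 14 under Jefferson.

13 and 14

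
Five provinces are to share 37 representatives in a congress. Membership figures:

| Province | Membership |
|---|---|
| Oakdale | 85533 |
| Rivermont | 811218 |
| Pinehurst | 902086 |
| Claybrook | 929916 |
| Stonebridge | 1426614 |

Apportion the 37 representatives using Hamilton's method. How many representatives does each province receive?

The standard divisor is 4155367/37 ≈ 112307.216.
Standard quotas: Oakdale 0.7616, Rivermont 7.2232, Pinehurst 8.0323, Claybrook 8.2801, Stonebridge 12.7028.
Lower quotas: Oakdale 0, Rivermont 7, Pinehurst 8, Claybrook 8, Stonebridge 12 (sum 35, leaving 2 seats).
Remainders in descending order: Oakdale 0.7616, Stonebridge 0.7028, Claybrook 0.2801, Rivermont 0.2232, Pinehurst 0.0323.
The surplus seats go to Oakdale, Stonebridge.

Oakdale=1; Rivermont=7; Pinehurst=8; Claybrook=8; Stonebridge=13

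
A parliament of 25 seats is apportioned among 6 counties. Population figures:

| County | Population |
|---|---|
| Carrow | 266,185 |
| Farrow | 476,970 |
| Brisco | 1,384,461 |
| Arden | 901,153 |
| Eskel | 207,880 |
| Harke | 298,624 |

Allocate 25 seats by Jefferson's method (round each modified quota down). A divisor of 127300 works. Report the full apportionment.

Carrow=2, Farrow=3, Brisco=10, Arden=7, Eskel=1, Harke=2

With modified divisor 127300: modified quotas Carrow 2.091, Farrow 3.747, Brisco 10.876, Arden 7.079, Eskel 1.633, Harke 2.346.
Rounding down: Carrow 2, Farrow 3, Brisco 10, Arden 7, Eskel 1, Harke 2 (total 25).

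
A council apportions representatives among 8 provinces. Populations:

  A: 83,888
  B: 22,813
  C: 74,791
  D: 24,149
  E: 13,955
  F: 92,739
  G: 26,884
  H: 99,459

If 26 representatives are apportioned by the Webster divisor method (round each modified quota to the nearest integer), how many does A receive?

5

Standard divisor 438678/26 ≈ 16872.231; standard quotas: A 4.972, B 1.352, C 4.433, D 1.431, E 0.827, F 5.497, G 1.593, H 5.895.
Rounding to the nearest integer gives 5, 1, 4, 1, 1, 5, 2, 6 = 25 seats, so the divisor must be adjusted.
With modified divisor 16700: modified quotas A 5.023, B 1.366, C 4.479, D 1.446, E 0.836, F 5.553, G 1.610, H 5.956.
Rounding to the nearest integer: A 5, B 1, C 4, D 1, E 1, F 6, G 2, H 6 (total 26).
A receives 5.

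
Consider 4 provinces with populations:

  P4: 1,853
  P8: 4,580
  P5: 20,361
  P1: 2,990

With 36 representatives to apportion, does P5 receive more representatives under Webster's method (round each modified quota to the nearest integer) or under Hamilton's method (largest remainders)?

Webster: P4 2, P8 6, P5 24, P1 4.
Hamilton: P4 2, P8 5, P5 25, P1 4.
P5 gets 24 under Webster and 25 under Hamilton.

Hamilton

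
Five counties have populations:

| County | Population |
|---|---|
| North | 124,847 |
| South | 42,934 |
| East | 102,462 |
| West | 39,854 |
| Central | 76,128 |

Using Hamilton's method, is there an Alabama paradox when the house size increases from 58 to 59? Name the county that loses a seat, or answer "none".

At 58 seats: North 19, South 7, East 15, West 6, Central 11.
At 59 seats: North 19, South 6, East 16, West 6, Central 12.
South drops from 7 to 6.

South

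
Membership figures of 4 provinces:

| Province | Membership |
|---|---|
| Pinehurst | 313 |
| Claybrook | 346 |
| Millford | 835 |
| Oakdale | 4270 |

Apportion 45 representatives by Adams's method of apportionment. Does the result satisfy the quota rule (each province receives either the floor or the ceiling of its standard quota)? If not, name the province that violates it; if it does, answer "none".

Standard quotas: Pinehurst 2.444, Claybrook 2.701, Millford 6.519, Oakdale 33.336.
Adams allocation: Pinehurst 3, Claybrook 3, Millford 7, Oakdale 32.
Oakdale has quota 33.336 (lower 33, upper 34) but receives 32 — outside the quota interval.

Oakdale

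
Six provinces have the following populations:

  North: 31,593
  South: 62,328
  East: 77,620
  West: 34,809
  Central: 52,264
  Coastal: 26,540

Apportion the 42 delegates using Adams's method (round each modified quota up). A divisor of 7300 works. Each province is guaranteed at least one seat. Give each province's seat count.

With modified divisor 7300: modified quotas North 4.328, South 8.538, East 10.633, West 4.768, Central 7.159, Coastal 3.636.
Rounding up: North 5, South 9, East 11, West 5, Central 8, Coastal 4 (total 42).

North=5, South=9, East=11, West=5, Central=8, Coastal=4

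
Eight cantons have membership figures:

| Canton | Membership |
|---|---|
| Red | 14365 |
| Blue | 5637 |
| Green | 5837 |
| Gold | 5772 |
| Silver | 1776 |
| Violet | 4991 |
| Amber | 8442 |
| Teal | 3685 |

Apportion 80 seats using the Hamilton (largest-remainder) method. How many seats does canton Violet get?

8

Standard divisor: 50505 ÷ 80 ≈ 631.312.
Standard quotas: Red 22.7542, Blue 8.9290, Green 9.2458, Gold 9.1429, Silver 2.8132, Violet 7.9058, Amber 13.3721, Teal 5.8370.
Lower quotas: Red 22, Blue 8, Green 9, Gold 9, Silver 2, Violet 7, Amber 13, Teal 5 (sum 75, leaving 5 seats).
Remainders in descending order: Blue 0.9290, Violet 0.9058, Teal 0.8370, Silver 0.8132, Red 0.7542, Amber 0.3721, Green 0.2458, Gold 0.1429.
The surplus seats go to Blue, Violet, Teal, Silver, Red.
Violet receives 8.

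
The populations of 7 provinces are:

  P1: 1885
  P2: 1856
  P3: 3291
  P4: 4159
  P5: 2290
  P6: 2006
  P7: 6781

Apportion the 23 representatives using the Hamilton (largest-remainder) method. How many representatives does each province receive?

P1: 2, P2: 2, P3: 4, P4: 4, P5: 2, P6: 2, P7: 7

Total 22268; standard divisor 22268/23 ≈ 968.174.
Standard quotas: P1 1.9470, P2 1.9170, P3 3.3992, P4 4.2957, P5 2.3653, P6 2.0719, P7 7.0039.
Lower quotas: P1 1, P2 1, P3 3, P4 4, P5 2, P6 2, P7 7 (sum 20, leaving 3 seats).
Remainders in descending order: P1 0.9470, P2 0.9170, P3 0.3992, P5 0.3653, P4 0.2957, P6 0.0719, P7 0.0039.
The surplus seats go to P1, P2, P3.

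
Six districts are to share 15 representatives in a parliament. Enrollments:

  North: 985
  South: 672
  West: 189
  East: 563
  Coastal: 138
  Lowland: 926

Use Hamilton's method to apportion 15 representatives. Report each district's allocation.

North 4; South 3; West 1; East 2; Coastal 1; Lowland 4

Total 3473; standard divisor 3473/15 ≈ 231.533.
Standard quotas: North 4.254, South 2.902, West 0.816, East 2.432, Coastal 0.596, Lowland 3.999.
Lower quotas: North 4, South 2, West 0, East 2, Coastal 0, Lowland 3 (sum 11, leaving 4 seats).
Remainders in descending order: Lowland 0.999, South 0.902, West 0.816, Coastal 0.596, East 0.432, North 0.254.
Largest remainders: Lowland, South, West, Coastal receive the extra seats.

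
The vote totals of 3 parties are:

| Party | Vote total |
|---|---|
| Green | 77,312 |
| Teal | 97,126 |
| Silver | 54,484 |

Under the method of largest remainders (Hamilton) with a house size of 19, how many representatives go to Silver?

Standard divisor: 228922 ÷ 19 ≈ 12048.526.
Standard quotas: Green 6.4167, Teal 8.0612, Silver 4.5220.
Lower quotas: Green 6, Teal 8, Silver 4 (sum 18, leaving 1 seat).
Remainders in descending order: Silver 0.5220, Green 0.4167, Teal 0.0612.
Largest remainder: Silver receives the extra seat.
Silver receives 5.

5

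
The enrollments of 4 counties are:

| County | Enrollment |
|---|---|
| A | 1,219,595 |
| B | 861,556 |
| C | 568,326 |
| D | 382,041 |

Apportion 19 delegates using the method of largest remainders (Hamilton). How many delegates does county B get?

5

Standard divisor: 3031518 ÷ 19 ≈ 159553.579.
Standard quotas: A 7.6438, B 5.3998, C 3.5620, D 2.3944.
Lower quotas: A 7, B 5, C 3, D 2 (sum 17, leaving 2 seats).
Remainders in descending order: A 0.6438, C 0.5620, B 0.3998, D 0.3944.
The surplus seats go to A, C.
B receives 5.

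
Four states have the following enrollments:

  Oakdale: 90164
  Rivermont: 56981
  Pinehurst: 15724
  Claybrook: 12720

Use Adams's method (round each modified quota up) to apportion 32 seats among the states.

Oakdale: 16, Rivermont: 10, Pinehurst: 3, Claybrook: 3

Standard divisor 175589/32 ≈ 5487.156; standard quotas: Oakdale 16.432, Rivermont 10.384, Pinehurst 2.866, Claybrook 2.318.
Rounding up gives 17, 11, 3, 3 = 34 seats, so the divisor must be adjusted.
With modified divisor 5900: modified quotas Oakdale 15.282, Rivermont 9.658, Pinehurst 2.665, Claybrook 2.156.
Rounding up: Oakdale 16, Rivermont 10, Pinehurst 3, Claybrook 3 (total 32).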